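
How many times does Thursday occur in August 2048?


August 2048 has 31 days
Anchor: Jan 1, 2048. With p = 2048 - 1 = 2047: (p + p//4 - p//100 + p//400) mod 7 = (2047 + 511 - 20 + 5) mod 7 = 2543 mod 7 = 2 -> Wednesday (Mon=0 ... Sun=6)
Days before August (Jan-Jul): 213; August 1 index = (2 + 213) mod 7 = 5 -> Saturday
First Thursday is August 6
Thursdays: 6, 13, 20, 27

4 Thursdays


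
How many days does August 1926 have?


August 1926

31 days


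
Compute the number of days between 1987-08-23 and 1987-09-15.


From 1987-08-23 to 1987-09-15
1987-08-23: days before August = 31 + 28 + 31 + 30 + 31 + 30 + 31 = 212 (1987 is not a leap year); day of year = 212 + 23 = 235
1987-09-15: days before September = 31 + 28 + 31 + 30 + 31 + 30 + 31 + 31 = 243 (1987 is not a leap year); day of year = 243 + 15 = 258
Same year: 258 - 235 = 23

23 days


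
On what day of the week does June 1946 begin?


Target: June 1, 1946
Anchor: Jan 1, 1946. With p = 1946 - 1 = 1945: (p + p//4 - p//100 + p//400) mod 7 = (1945 + 486 - 19 + 4) mod 7 = 2416 mod 7 = 1 -> Tuesday (Mon=0 ... Sun=6)
Days before June (Jan-May): 151 days
Weekday index = (1 + 151) mod 7 = 5

Saturday


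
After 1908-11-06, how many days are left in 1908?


Day of year: 311 of 366
Remaining = 366 - 311

55 days


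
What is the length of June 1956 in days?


June 1956

30 days


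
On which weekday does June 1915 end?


June 1915 has 30 days
Anchor: Jan 1, 1915. With p = 1915 - 1 = 1914: (p + p//4 - p//100 + p//400) mod 7 = (1914 + 478 - 19 + 4) mod 7 = 2377 mod 7 = 4 -> Friday (Mon=0 ... Sun=6)
Days before June (Jan-May): 151; June 1 index = (4 + 151) mod 7 = 1 -> Tuesday
Last day offset: 30 - 1 = 29 days
Weekday index = (1 + 29) mod 7 = 2

Wednesday, June 30


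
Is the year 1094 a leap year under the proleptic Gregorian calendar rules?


Gregorian leap year rule: divisible by 4, but not by 100, unless also by 400.
1094 is not divisible by 4 -> not a leap year

No


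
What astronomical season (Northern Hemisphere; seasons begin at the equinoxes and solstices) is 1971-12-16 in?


Date: December 16
Astronomical Autumn (approx.; exact equinox/solstice day varies by year): September 22 to December 20
December 16 falls within the Autumn window

Autumn


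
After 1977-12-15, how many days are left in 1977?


Day of year: 349 of 365
Remaining = 365 - 349

16 days


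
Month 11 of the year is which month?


Month 11 of 12

November


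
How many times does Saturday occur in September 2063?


September 2063 has 30 days
Anchor: Jan 1, 2063. With p = 2063 - 1 = 2062: (p + p//4 - p//100 + p//400) mod 7 = (2062 + 515 - 20 + 5) mod 7 = 2562 mod 7 = 0 -> Monday (Mon=0 ... Sun=6)
Days before September (Jan-Aug): 243; September 1 index = (0 + 243) mod 7 = 5 -> Saturday
First Saturday is September 1
Saturdays: 1, 8, 15, 22, 29

5 Saturdays


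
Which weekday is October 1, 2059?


Target: October 1, 2059
Anchor: Jan 1, 2059. With p = 2059 - 1 = 2058: (p + p//4 - p//100 + p//400) mod 7 = (2058 + 514 - 20 + 5) mod 7 = 2557 mod 7 = 2 -> Wednesday (Mon=0 ... Sun=6)
Days before October (Jan-Sep): 273 days
Weekday index = (2 + 273) mod 7 = 2

Wednesday


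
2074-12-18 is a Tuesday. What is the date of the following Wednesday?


Current: Tuesday
Target: Wednesday
Days ahead: 1

Next Wednesday: 2074-12-19


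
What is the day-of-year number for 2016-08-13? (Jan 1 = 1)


Date: August 13, 2016
Days in months 1 through 7: 213
Plus 13 days in August

Day of year: 226


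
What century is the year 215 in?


Century = (year - 1) // 100 + 1
= (215 - 1) // 100 + 1
= 214 // 100 + 1
= 2 + 1

3rd century


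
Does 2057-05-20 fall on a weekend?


Anchor: Jan 1, 2057. With p = 2057 - 1 = 2056: (p + p//4 - p//100 + p//400) mod 7 = (2056 + 514 - 20 + 5) mod 7 = 2555 mod 7 = 0 -> Monday (Mon=0 ... Sun=6)
Day of year: 140; offset = 139
Weekday index = (0 + 139) mod 7 = 6 -> Sunday
Weekend days: Saturday, Sunday

Yes


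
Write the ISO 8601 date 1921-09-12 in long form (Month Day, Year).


ISO 1921-09-12 parses as year=1921, month=09, day=12
Month 9 -> September

September 12, 1921


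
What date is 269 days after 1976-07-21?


Start: 1976-07-21, add 269 days
July 1976 has 31 days: 31 - 21 = 10 days to July 31 -> 259 left
August 1976 has 31 days -> 228 left
September 1976 has 30 days -> 198 left
October 1976 has 31 days -> 167 left
November 1976 has 30 days -> 137 left
December 1976 has 31 days -> 106 left
January 1977 has 31 days -> 75 left
February 1977 has 28 days -> 47 left
March 1977 has 31 days -> 16 left
April 1977: 16 <= 30 -> lands on April 16

Result: 1977-04-16


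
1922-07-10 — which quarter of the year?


Month: July (month 7)
Q1: Jan-Mar, Q2: Apr-Jun, Q3: Jul-Sep, Q4: Oct-Dec

Q3


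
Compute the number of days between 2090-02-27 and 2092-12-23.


From 2090-02-27 to 2092-12-23
2090-02-27: days before February = 31; day of year = 31 + 27 = 58
2092-12-23: days before December = 31 + 29 + 31 + 30 + 31 + 30 + 31 + 31 + 30 + 31 + 30 = 335 (2092 is a leap year); day of year = 335 + 23 = 358
Rest of 2090: 365 - 58 = 307
Full years 2091 (365): 365
Total = 307 + 365 + 358 = 1030

1030 days


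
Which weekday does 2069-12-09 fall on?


Date: December 9, 2069
Anchor: Jan 1, 2069. With p = 2069 - 1 = 2068: (p + p//4 - p//100 + p//400) mod 7 = (2068 + 517 - 20 + 5) mod 7 = 2570 mod 7 = 1 -> Tuesday (Mon=0 ... Sun=6)
Days before December (Jan-Nov): 334; offset = 334 + 9 - 1 = 342
Weekday index = (1 + 342) mod 7 = 0

Day of the week: Monday


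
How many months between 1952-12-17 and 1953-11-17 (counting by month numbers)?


From December 1952 to November 1953
1 year * 12 = 12 months, minus 1 month = 11

11 months


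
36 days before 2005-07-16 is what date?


Start: 2005-07-16, subtract 36 days
Back 16 days from July 16 reaches June 30, 2005 -> 20 left
June 2005: 30 - 20 = 10 -> lands on June 10

Result: 2005-06-10


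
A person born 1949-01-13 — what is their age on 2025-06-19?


Birth: 1949-01-13
Reference: 2025-06-19
Year difference: 2025 - 1949 = 76

76 years old


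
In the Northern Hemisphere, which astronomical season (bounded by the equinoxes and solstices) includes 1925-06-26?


Date: June 26
Astronomical Summer (approx.; exact equinox/solstice day varies by year): June 21 to September 21
June 26 falls within the Summer window

Summer


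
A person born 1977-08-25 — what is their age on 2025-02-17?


Birth: 1977-08-25
Reference: 2025-02-17
Year difference: 2025 - 1977 = 48
Birthday not yet reached in 2025, subtract 1

47 years old


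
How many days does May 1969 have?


May 1969

31 days


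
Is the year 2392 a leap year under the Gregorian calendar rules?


Gregorian leap year rule: divisible by 4, but not by 100, unless also by 400.
2392 is divisible by 4 but not 100 -> leap year

Yes


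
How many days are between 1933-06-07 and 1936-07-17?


From 1933-06-07 to 1936-07-17
1933-06-07: days before June = 31 + 28 + 31 + 30 + 31 = 151 (1933 is not a leap year); day of year = 151 + 7 = 158
1936-07-17: days before July = 31 + 29 + 31 + 30 + 31 + 30 = 182 (1936 is a leap year); day of year = 182 + 17 = 199
Rest of 1933: 365 - 158 = 207
Full years 1934 (365), 1935 (365): 730
Total = 207 + 730 + 199 = 1136

1136 days


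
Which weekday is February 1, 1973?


Target: February 1, 1973
Anchor: Jan 1, 1973. With p = 1973 - 1 = 1972: (p + p//4 - p//100 + p//400) mod 7 = (1972 + 493 - 19 + 4) mod 7 = 2450 mod 7 = 0 -> Monday (Mon=0 ... Sun=6)
Days before February (Jan): 31 days
Weekday index = (0 + 31) mod 7 = 3

Thursday


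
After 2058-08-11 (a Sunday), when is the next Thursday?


Current: Sunday
Target: Thursday
Days ahead: 4

Next Thursday: 2058-08-15


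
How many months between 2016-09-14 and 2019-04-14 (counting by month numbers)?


From September 2016 to April 2019
3 years * 12 = 36 months, minus 5 months = 31

31 months


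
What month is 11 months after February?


February is month 2
2 + 11 = 13; wrap: 13 - 12 = 1

January


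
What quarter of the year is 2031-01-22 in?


Month: January (month 1)
Q1: Jan-Mar, Q2: Apr-Jun, Q3: Jul-Sep, Q4: Oct-Dec

Q1


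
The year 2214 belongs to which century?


Century = (year - 1) // 100 + 1
= (2214 - 1) // 100 + 1
= 2213 // 100 + 1
= 22 + 1

23rd century


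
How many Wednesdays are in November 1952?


November 1952 has 30 days
Anchor: Jan 1, 1952. With p = 1952 - 1 = 1951: (p + p//4 - p//100 + p//400) mod 7 = (1951 + 487 - 19 + 4) mod 7 = 2423 mod 7 = 1 -> Tuesday (Mon=0 ... Sun=6)
Days before November (Jan-Oct): 305; November 1 index = (1 + 305) mod 7 = 5 -> Saturday
First Wednesday is November 5
Wednesdays: 5, 12, 19, 26

4 Wednesdays


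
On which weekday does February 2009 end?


February 2009 has 28 days
Anchor: Jan 1, 2009. With p = 2009 - 1 = 2008: (p + p//4 - p//100 + p//400) mod 7 = (2008 + 502 - 20 + 5) mod 7 = 2495 mod 7 = 3 -> Thursday (Mon=0 ... Sun=6)
Days before February (Jan): 31; February 1 index = (3 + 31) mod 7 = 6 -> Sunday
Last day offset: 28 - 1 = 27 days
Weekday index = (6 + 27) mod 7 = 5

Saturday, February 28


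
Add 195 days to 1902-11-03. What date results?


Start: 1902-11-03, add 195 days
November 1902 has 30 days: 30 - 3 = 27 days to November 30 -> 168 left
December 1902 has 31 days -> 137 left
January 1903 has 31 days -> 106 left
February 1903 has 28 days -> 78 left
March 1903 has 31 days -> 47 left
April 1903 has 30 days -> 17 left
May 1903: 17 <= 31 -> lands on May 17

Result: 1903-05-17


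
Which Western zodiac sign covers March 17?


Date: March 17
Conventional tropical zodiac dates: Pisces from February 19 onward; Aries starts March 21
March 17 falls within the Pisces range

Pisces


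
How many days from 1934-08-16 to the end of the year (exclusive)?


Day of year: 228 of 365
Remaining = 365 - 228

137 days


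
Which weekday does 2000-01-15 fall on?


Date: January 15, 2000
Anchor: Jan 1, 2000. With p = 2000 - 1 = 1999: (p + p//4 - p//100 + p//400) mod 7 = (1999 + 499 - 19 + 4) mod 7 = 2483 mod 7 = 5 -> Saturday (Mon=0 ... Sun=6)
Days into year = 15 - 1 = 14
Weekday index = (5 + 14) mod 7 = 5

Day of the week: Saturday


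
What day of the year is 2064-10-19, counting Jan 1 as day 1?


Date: October 19, 2064
Days in months 1 through 9: 274
Plus 19 days in October

Day of year: 293


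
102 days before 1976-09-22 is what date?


Start: 1976-09-22, subtract 102 days
Back 22 days from September 22 reaches August 31, 1976 -> 80 left
August 1976 has 31 days -> back to July 31, 1976 -> 49 left
July 1976 has 31 days -> back to June 30, 1976 -> 18 left
June 1976: 30 - 18 = 12 -> lands on June 12

Result: 1976-06-12


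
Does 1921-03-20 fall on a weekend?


Anchor: Jan 1, 1921. With p = 1921 - 1 = 1920: (p + p//4 - p//100 + p//400) mod 7 = (1920 + 480 - 19 + 4) mod 7 = 2385 mod 7 = 5 -> Saturday (Mon=0 ... Sun=6)
Day of year: 79; offset = 78
Weekday index = (5 + 78) mod 7 = 6 -> Sunday
Weekend days: Saturday, Sunday

Yes


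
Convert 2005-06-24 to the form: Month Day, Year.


ISO 2005-06-24 parses as year=2005, month=06, day=24
Month 6 -> June

June 24, 2005


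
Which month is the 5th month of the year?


Month 5 of 12

May


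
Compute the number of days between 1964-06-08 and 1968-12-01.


From 1964-06-08 to 1968-12-01
1964-06-08: days before June = 31 + 29 + 31 + 30 + 31 = 152 (1964 is a leap year); day of year = 152 + 8 = 160
1968-12-01: days before December = 31 + 29 + 31 + 30 + 31 + 30 + 31 + 31 + 30 + 31 + 30 = 335 (1968 is a leap year); day of year = 335 + 1 = 336
Rest of 1964: 366 - 160 = 206
Full years 1965 (365), 1966 (365), 1967 (365): 1095
Total = 206 + 1095 + 336 = 1637

1637 days


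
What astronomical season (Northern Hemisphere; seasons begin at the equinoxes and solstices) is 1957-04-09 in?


Date: April 9
Astronomical Spring (approx.; exact equinox/solstice day varies by year): March 20 to June 20
April 9 falls within the Spring window

Spring


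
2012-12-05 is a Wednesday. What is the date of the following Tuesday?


Current: Wednesday
Target: Tuesday
Days ahead: 6

Next Tuesday: 2012-12-11


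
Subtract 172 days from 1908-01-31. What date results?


Start: 1908-01-31, subtract 172 days
Back 31 days from January 31 reaches December 31, 1907 -> 141 left
December 1907 has 31 days -> back to November 30, 1907 -> 110 left
November 1907 has 30 days -> back to October 31, 1907 -> 80 left
October 1907 has 31 days -> back to September 30, 1907 -> 49 left
September 1907 has 30 days -> back to August 31, 1907 -> 19 left
August 1907: 31 - 19 = 12 -> lands on August 12

Result: 1907-08-12


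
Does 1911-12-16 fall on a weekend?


Anchor: Jan 1, 1911. With p = 1911 - 1 = 1910: (p + p//4 - p//100 + p//400) mod 7 = (1910 + 477 - 19 + 4) mod 7 = 2372 mod 7 = 6 -> Sunday (Mon=0 ... Sun=6)
Day of year: 350; offset = 349
Weekday index = (6 + 349) mod 7 = 5 -> Saturday
Weekend days: Saturday, Sunday

Yes


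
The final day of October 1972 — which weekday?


October 1972 has 31 days
Anchor: Jan 1, 1972. With p = 1972 - 1 = 1971: (p + p//4 - p//100 + p//400) mod 7 = (1971 + 492 - 19 + 4) mod 7 = 2448 mod 7 = 5 -> Saturday (Mon=0 ... Sun=6)
Days before October (Jan-Sep): 274; October 1 index = (5 + 274) mod 7 = 6 -> Sunday
Last day offset: 31 - 1 = 30 days
Weekday index = (6 + 30) mod 7 = 1

Tuesday, October 31


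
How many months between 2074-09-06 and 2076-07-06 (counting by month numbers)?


From September 2074 to July 2076
2 years * 12 = 24 months, minus 2 months = 22

22 months


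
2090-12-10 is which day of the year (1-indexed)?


Date: December 10, 2090
Days in months 1 through 11: 334
Plus 10 days in December

Day of year: 344


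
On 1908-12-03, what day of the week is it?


Date: December 3, 1908
Anchor: Jan 1, 1908. With p = 1908 - 1 = 1907: (p + p//4 - p//100 + p//400) mod 7 = (1907 + 476 - 19 + 4) mod 7 = 2368 mod 7 = 2 -> Wednesday (Mon=0 ... Sun=6)
Days before December (Jan-Nov): 335; offset = 335 + 3 - 1 = 337
Weekday index = (2 + 337) mod 7 = 3

Day of the week: Thursday


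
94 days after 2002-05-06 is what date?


Start: 2002-05-06, add 94 days
May 2002 has 31 days: 31 - 6 = 25 days to May 31 -> 69 left
June 2002 has 30 days -> 39 left
July 2002 has 31 days -> 8 left
August 2002: 8 <= 31 -> lands on August 8

Result: 2002-08-08


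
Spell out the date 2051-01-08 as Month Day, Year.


ISO 2051-01-08 parses as year=2051, month=01, day=08
Month 1 -> January

January 8, 2051


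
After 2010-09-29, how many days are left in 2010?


Day of year: 272 of 365
Remaining = 365 - 272

93 days


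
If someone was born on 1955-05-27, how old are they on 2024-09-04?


Birth: 1955-05-27
Reference: 2024-09-04
Year difference: 2024 - 1955 = 69

69 years old


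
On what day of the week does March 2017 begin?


Target: March 1, 2017
Anchor: Jan 1, 2017. With p = 2017 - 1 = 2016: (p + p//4 - p//100 + p//400) mod 7 = (2016 + 504 - 20 + 5) mod 7 = 2505 mod 7 = 6 -> Sunday (Mon=0 ... Sun=6)
Days before March (Jan-Feb): 59 days
Weekday index = (6 + 59) mod 7 = 2

Wednesday


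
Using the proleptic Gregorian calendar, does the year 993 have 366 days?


Gregorian leap year rule: divisible by 4, but not by 100, unless also by 400.
993 is not divisible by 4 -> not a leap year

No


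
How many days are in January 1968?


January 1968

31 days


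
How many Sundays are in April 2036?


April 2036 has 30 days
Anchor: Jan 1, 2036. With p = 2036 - 1 = 2035: (p + p//4 - p//100 + p//400) mod 7 = (2035 + 508 - 20 + 5) mod 7 = 2528 mod 7 = 1 -> Tuesday (Mon=0 ... Sun=6)
Days before April (Jan-Mar): 91; April 1 index = (1 + 91) mod 7 = 1 -> Tuesday
First Sunday is April 6
Sundays: 6, 13, 20, 27

4 Sundays


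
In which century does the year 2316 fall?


Century = (year - 1) // 100 + 1
= (2316 - 1) // 100 + 1
= 2315 // 100 + 1
= 23 + 1

24th century


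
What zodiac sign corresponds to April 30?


Date: April 30
Conventional tropical zodiac dates: Taurus from April 20 onward; Gemini starts May 21
April 30 falls within the Taurus range

Taurus


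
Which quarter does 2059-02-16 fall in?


Month: February (month 2)
Q1: Jan-Mar, Q2: Apr-Jun, Q3: Jul-Sep, Q4: Oct-Dec

Q1


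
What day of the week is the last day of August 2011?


August 2011 has 31 days
Anchor: Jan 1, 2011. With p = 2011 - 1 = 2010: (p + p//4 - p//100 + p//400) mod 7 = (2010 + 502 - 20 + 5) mod 7 = 2497 mod 7 = 5 -> Saturday (Mon=0 ... Sun=6)
Days before August (Jan-Jul): 212; August 1 index = (5 + 212) mod 7 = 0 -> Monday
Last day offset: 31 - 1 = 30 days
Weekday index = (0 + 30) mod 7 = 2

Wednesday, August 31


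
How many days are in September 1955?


September 1955

30 days


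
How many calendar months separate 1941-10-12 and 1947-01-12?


From October 1941 to January 1947
6 years * 12 = 72 months, minus 9 months = 63

63 months


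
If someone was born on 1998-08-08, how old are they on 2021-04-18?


Birth: 1998-08-08
Reference: 2021-04-18
Year difference: 2021 - 1998 = 23
Birthday not yet reached in 2021, subtract 1

22 years old


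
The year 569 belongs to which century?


Century = (year - 1) // 100 + 1
= (569 - 1) // 100 + 1
= 568 // 100 + 1
= 5 + 1

6th century


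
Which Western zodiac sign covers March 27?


Date: March 27
Conventional tropical zodiac dates: Aries from March 21 onward; Taurus starts April 20
March 27 falls within the Aries range

Aries


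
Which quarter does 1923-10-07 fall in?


Month: October (month 10)
Q1: Jan-Mar, Q2: Apr-Jun, Q3: Jul-Sep, Q4: Oct-Dec

Q4


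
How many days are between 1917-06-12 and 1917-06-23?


From 1917-06-12 to 1917-06-23
1917-06-12: days before June = 31 + 28 + 31 + 30 + 31 = 151 (1917 is not a leap year); day of year = 151 + 12 = 163
1917-06-23: days before June = 31 + 28 + 31 + 30 + 31 = 151 (1917 is not a leap year); day of year = 151 + 23 = 174
Same year: 174 - 163 = 11

11 days


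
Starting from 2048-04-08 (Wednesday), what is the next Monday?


Current: Wednesday
Target: Monday
Days ahead: 5

Next Monday: 2048-04-13


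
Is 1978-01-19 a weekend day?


Anchor: Jan 1, 1978. With p = 1978 - 1 = 1977: (p + p//4 - p//100 + p//400) mod 7 = (1977 + 494 - 19 + 4) mod 7 = 2456 mod 7 = 6 -> Sunday (Mon=0 ... Sun=6)
Day of year: 19; offset = 18
Weekday index = (6 + 18) mod 7 = 3 -> Thursday
Weekend days: Saturday, Sunday

No


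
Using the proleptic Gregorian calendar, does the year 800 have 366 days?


Gregorian leap year rule: divisible by 4, but not by 100, unless also by 400.
800 is divisible by 400 -> leap year

Yes


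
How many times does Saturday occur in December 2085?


December 2085 has 31 days
Anchor: Jan 1, 2085. With p = 2085 - 1 = 2084: (p + p//4 - p//100 + p//400) mod 7 = (2084 + 521 - 20 + 5) mod 7 = 2590 mod 7 = 0 -> Monday (Mon=0 ... Sun=6)
Days before December (Jan-Nov): 334; December 1 index = (0 + 334) mod 7 = 5 -> Saturday
First Saturday is December 1
Saturdays: 1, 8, 15, 22, 29

5 Saturdays


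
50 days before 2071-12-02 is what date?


Start: 2071-12-02, subtract 50 days
Back 2 days from December 2 reaches November 30, 2071 -> 48 left
November 2071 has 30 days -> back to October 31, 2071 -> 18 left
October 2071: 31 - 18 = 13 -> lands on October 13

Result: 2071-10-13


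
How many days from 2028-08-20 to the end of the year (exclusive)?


Day of year: 233 of 366
Remaining = 366 - 233

133 days


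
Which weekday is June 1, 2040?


Target: June 1, 2040
Anchor: Jan 1, 2040. With p = 2040 - 1 = 2039: (p + p//4 - p//100 + p//400) mod 7 = (2039 + 509 - 20 + 5) mod 7 = 2533 mod 7 = 6 -> Sunday (Mon=0 ... Sun=6)
Days before June (Jan-May): 152 days
Weekday index = (6 + 152) mod 7 = 4

Friday


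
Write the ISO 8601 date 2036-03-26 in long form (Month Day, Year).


ISO 2036-03-26 parses as year=2036, month=03, day=26
Month 3 -> March

March 26, 2036


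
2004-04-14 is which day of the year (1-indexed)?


Date: April 14, 2004
Days in months 1 through 3: 91
Plus 14 days in April

Day of year: 105


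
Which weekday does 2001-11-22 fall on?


Date: November 22, 2001
Anchor: Jan 1, 2001. With p = 2001 - 1 = 2000: (p + p//4 - p//100 + p//400) mod 7 = (2000 + 500 - 20 + 5) mod 7 = 2485 mod 7 = 0 -> Monday (Mon=0 ... Sun=6)
Days before November (Jan-Oct): 304; offset = 304 + 22 - 1 = 325
Weekday index = (0 + 325) mod 7 = 3

Day of the week: Thursday


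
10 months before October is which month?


October is month 10
10 - 10 = 0; wrap: 0 + 12 = 12

December


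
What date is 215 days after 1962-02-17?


Start: 1962-02-17, add 215 days
February 1962 has 28 days: 28 - 17 = 11 days to February 28 -> 204 left
March 1962 has 31 days -> 173 left
April 1962 has 30 days -> 143 left
May 1962 has 31 days -> 112 left
June 1962 has 30 days -> 82 left
July 1962 has 31 days -> 51 left
August 1962 has 31 days -> 20 left
September 1962: 20 <= 30 -> lands on September 20

Result: 1962-09-20


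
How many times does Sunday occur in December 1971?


December 1971 has 31 days
Anchor: Jan 1, 1971. With p = 1971 - 1 = 1970: (p + p//4 - p//100 + p//400) mod 7 = (1970 + 492 - 19 + 4) mod 7 = 2447 mod 7 = 4 -> Friday (Mon=0 ... Sun=6)
Days before December (Jan-Nov): 334; December 1 index = (4 + 334) mod 7 = 2 -> Wednesday
First Sunday is December 5
Sundays: 5, 12, 19, 26

4 Sundays


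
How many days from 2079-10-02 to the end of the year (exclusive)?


Day of year: 275 of 365
Remaining = 365 - 275

90 days


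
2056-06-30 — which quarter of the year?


Month: June (month 6)
Q1: Jan-Mar, Q2: Apr-Jun, Q3: Jul-Sep, Q4: Oct-Dec

Q2


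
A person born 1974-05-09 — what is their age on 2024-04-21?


Birth: 1974-05-09
Reference: 2024-04-21
Year difference: 2024 - 1974 = 50
Birthday not yet reached in 2024, subtract 1

49 years old


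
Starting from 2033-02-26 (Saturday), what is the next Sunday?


Current: Saturday
Target: Sunday
Days ahead: 1

Next Sunday: 2033-02-27


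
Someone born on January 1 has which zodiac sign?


Date: January 1
Conventional tropical zodiac dates: Capricorn from December 22 onward; Aquarius starts January 20
January 1 falls within the Capricorn range

Capricorn


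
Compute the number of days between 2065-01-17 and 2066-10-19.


From 2065-01-17 to 2066-10-19
2065-01-17: day of year = 17
2066-10-19: days before October = 31 + 28 + 31 + 30 + 31 + 30 + 31 + 31 + 30 = 273 (2066 is not a leap year); day of year = 273 + 19 = 292
Rest of 2065: 365 - 17 = 348
Total = 348 + 292 = 640

640 days


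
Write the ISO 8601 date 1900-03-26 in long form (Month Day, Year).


ISO 1900-03-26 parses as year=1900, month=03, day=26
Month 3 -> March

March 26, 1900


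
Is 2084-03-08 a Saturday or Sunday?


Anchor: Jan 1, 2084. With p = 2084 - 1 = 2083: (p + p//4 - p//100 + p//400) mod 7 = (2083 + 520 - 20 + 5) mod 7 = 2588 mod 7 = 5 -> Saturday (Mon=0 ... Sun=6)
Day of year: 68; offset = 67
Weekday index = (5 + 67) mod 7 = 2 -> Wednesday
Weekend days: Saturday, Sunday

No


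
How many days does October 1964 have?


October 1964

31 days


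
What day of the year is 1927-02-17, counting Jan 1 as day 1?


Date: February 17, 1927
Days in months 1 through 1: 31
Plus 17 days in February

Day of year: 48


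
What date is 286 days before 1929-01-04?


Start: 1929-01-04, subtract 286 days
Back 4 days from January 4 reaches December 31, 1928 -> 282 left
December 1928 has 31 days -> back to November 30, 1928 -> 251 left
November 1928 has 30 days -> back to October 31, 1928 -> 221 left
October 1928 has 31 days -> back to September 30, 1928 -> 190 left
September 1928 has 30 days -> back to August 31, 1928 -> 160 left
August 1928 has 31 days -> back to July 31, 1928 -> 129 left
July 1928 has 31 days -> back to June 30, 1928 -> 98 left
June 1928 has 30 days -> back to May 31, 1928 -> 68 left
May 1928 has 31 days -> back to April 30, 1928 -> 37 left
April 1928 has 30 days -> back to March 31, 1928 -> 7 left
March 1928: 31 - 7 = 24 -> lands on March 24

Result: 1928-03-24


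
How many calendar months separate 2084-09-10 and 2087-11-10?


From September 2084 to November 2087
3 years * 12 = 36 months, plus 2 months = 38

38 months


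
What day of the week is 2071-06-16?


Date: June 16, 2071
Anchor: Jan 1, 2071. With p = 2071 - 1 = 2070: (p + p//4 - p//100 + p//400) mod 7 = (2070 + 517 - 20 + 5) mod 7 = 2572 mod 7 = 3 -> Thursday (Mon=0 ... Sun=6)
Days before June (Jan-May): 151; offset = 151 + 16 - 1 = 166
Weekday index = (3 + 166) mod 7 = 1

Day of the week: Tuesday


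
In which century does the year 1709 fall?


Century = (year - 1) // 100 + 1
= (1709 - 1) // 100 + 1
= 1708 // 100 + 1
= 17 + 1

18th century


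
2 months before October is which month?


October is month 10
10 - 2 = 8

August


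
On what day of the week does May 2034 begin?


Target: May 1, 2034
Anchor: Jan 1, 2034. With p = 2034 - 1 = 2033: (p + p//4 - p//100 + p//400) mod 7 = (2033 + 508 - 20 + 5) mod 7 = 2526 mod 7 = 6 -> Sunday (Mon=0 ... Sun=6)
Days before May (Jan-Apr): 120 days
Weekday index = (6 + 120) mod 7 = 0

Monday


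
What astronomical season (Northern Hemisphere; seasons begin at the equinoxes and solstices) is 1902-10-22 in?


Date: October 22
Astronomical Autumn (approx.; exact equinox/solstice day varies by year): September 22 to December 20
October 22 falls within the Autumn window

Autumn


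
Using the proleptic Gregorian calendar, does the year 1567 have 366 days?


Gregorian leap year rule: divisible by 4, but not by 100, unless also by 400.
1567 is not divisible by 4 -> not a leap year

No


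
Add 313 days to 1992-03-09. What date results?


Start: 1992-03-09, add 313 days
March 1992 has 31 days: 31 - 9 = 22 days to March 31 -> 291 left
April 1992 has 30 days -> 261 left
May 1992 has 31 days -> 230 left
June 1992 has 30 days -> 200 left
July 1992 has 31 days -> 169 left
August 1992 has 31 days -> 138 left
September 1992 has 30 days -> 108 left
October 1992 has 31 days -> 77 left
November 1992 has 30 days -> 47 left
December 1992 has 31 days -> 16 left
January 1993: 16 <= 31 -> lands on January 16

Result: 1993-01-16


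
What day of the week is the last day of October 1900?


October 1900 has 31 days
Anchor: Jan 1, 1900. With p = 1900 - 1 = 1899: (p + p//4 - p//100 + p//400) mod 7 = (1899 + 474 - 18 + 4) mod 7 = 2359 mod 7 = 0 -> Monday (Mon=0 ... Sun=6)
Days before October (Jan-Sep): 273; October 1 index = (0 + 273) mod 7 = 0 -> Monday
Last day offset: 31 - 1 = 30 days
Weekday index = (0 + 30) mod 7 = 2

Wednesday, October 31


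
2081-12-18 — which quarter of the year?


Month: December (month 12)
Q1: Jan-Mar, Q2: Apr-Jun, Q3: Jul-Sep, Q4: Oct-Dec

Q4


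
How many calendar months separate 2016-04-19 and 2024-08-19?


From April 2016 to August 2024
8 years * 12 = 96 months, plus 4 months = 100

100 months


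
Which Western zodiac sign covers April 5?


Date: April 5
Conventional tropical zodiac dates: Aries from March 21 onward; Taurus starts April 20
April 5 falls within the Aries range

Aries


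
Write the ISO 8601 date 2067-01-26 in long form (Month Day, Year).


ISO 2067-01-26 parses as year=2067, month=01, day=26
Month 1 -> January

January 26, 2067


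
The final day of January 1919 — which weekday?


January 1919 has 31 days
Anchor: Jan 1, 1919. With p = 1919 - 1 = 1918: (p + p//4 - p//100 + p//400) mod 7 = (1918 + 479 - 19 + 4) mod 7 = 2382 mod 7 = 2 -> Wednesday (Mon=0 ... Sun=6)
January 1 is the anchor itself -> Wednesday
Last day offset: 31 - 1 = 30 days
Weekday index = (2 + 30) mod 7 = 4

Friday, January 31


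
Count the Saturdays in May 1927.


May 1927 has 31 days
Anchor: Jan 1, 1927. With p = 1927 - 1 = 1926: (p + p//4 - p//100 + p//400) mod 7 = (1926 + 481 - 19 + 4) mod 7 = 2392 mod 7 = 5 -> Saturday (Mon=0 ... Sun=6)
Days before May (Jan-Apr): 120; May 1 index = (5 + 120) mod 7 = 6 -> Sunday
First Saturday is May 7
Saturdays: 7, 14, 21, 28

4 Saturdays


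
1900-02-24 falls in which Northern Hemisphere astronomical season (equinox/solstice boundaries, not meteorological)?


Date: February 24
Astronomical Winter (approx.; exact equinox/solstice day varies by year): December 21 to March 19
February 24 falls within the Winter window

Winter


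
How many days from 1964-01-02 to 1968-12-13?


From 1964-01-02 to 1968-12-13
1964-01-02: day of year = 2
1968-12-13: days before December = 31 + 29 + 31 + 30 + 31 + 30 + 31 + 31 + 30 + 31 + 30 = 335 (1968 is a leap year); day of year = 335 + 13 = 348
Rest of 1964: 366 - 2 = 364
Full years 1965 (365), 1966 (365), 1967 (365): 1095
Total = 364 + 1095 + 348 = 1807

1807 days


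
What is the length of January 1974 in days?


January 1974

31 days


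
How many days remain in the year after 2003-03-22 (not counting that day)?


Day of year: 81 of 365
Remaining = 365 - 81

284 days


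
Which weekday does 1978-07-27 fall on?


Date: July 27, 1978
Anchor: Jan 1, 1978. With p = 1978 - 1 = 1977: (p + p//4 - p//100 + p//400) mod 7 = (1977 + 494 - 19 + 4) mod 7 = 2456 mod 7 = 6 -> Sunday (Mon=0 ... Sun=6)
Days before July (Jan-Jun): 181; offset = 181 + 27 - 1 = 207
Weekday index = (6 + 207) mod 7 = 3

Day of the week: Thursday


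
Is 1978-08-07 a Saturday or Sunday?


Anchor: Jan 1, 1978. With p = 1978 - 1 = 1977: (p + p//4 - p//100 + p//400) mod 7 = (1977 + 494 - 19 + 4) mod 7 = 2456 mod 7 = 6 -> Sunday (Mon=0 ... Sun=6)
Day of year: 219; offset = 218
Weekday index = (6 + 218) mod 7 = 0 -> Monday
Weekend days: Saturday, Sunday

No


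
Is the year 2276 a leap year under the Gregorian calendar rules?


Gregorian leap year rule: divisible by 4, but not by 100, unless also by 400.
2276 is divisible by 4 but not 100 -> leap year

Yes


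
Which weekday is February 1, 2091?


Target: February 1, 2091
Anchor: Jan 1, 2091. With p = 2091 - 1 = 2090: (p + p//4 - p//100 + p//400) mod 7 = (2090 + 522 - 20 + 5) mod 7 = 2597 mod 7 = 0 -> Monday (Mon=0 ... Sun=6)
Days before February (Jan): 31 days
Weekday index = (0 + 31) mod 7 = 3

Thursday


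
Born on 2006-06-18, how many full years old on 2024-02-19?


Birth: 2006-06-18
Reference: 2024-02-19
Year difference: 2024 - 2006 = 18
Birthday not yet reached in 2024, subtract 1

17 years old


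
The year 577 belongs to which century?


Century = (year - 1) // 100 + 1
= (577 - 1) // 100 + 1
= 576 // 100 + 1
= 5 + 1

6th century


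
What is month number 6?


Month 6 of 12

June


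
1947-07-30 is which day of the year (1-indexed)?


Date: July 30, 1947
Days in months 1 through 6: 181
Plus 30 days in July

Day of year: 211


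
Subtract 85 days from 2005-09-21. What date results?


Start: 2005-09-21, subtract 85 days
Back 21 days from September 21 reaches August 31, 2005 -> 64 left
August 2005 has 31 days -> back to July 31, 2005 -> 33 left
July 2005 has 31 days -> back to June 30, 2005 -> 2 left
June 2005: 30 - 2 = 28 -> lands on June 28

Result: 2005-06-28


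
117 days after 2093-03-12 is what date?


Start: 2093-03-12, add 117 days
March 2093 has 31 days: 31 - 12 = 19 days to March 31 -> 98 left
April 2093 has 30 days -> 68 left
May 2093 has 31 days -> 37 left
June 2093 has 30 days -> 7 left
July 2093: 7 <= 31 -> lands on July 7

Result: 2093-07-07


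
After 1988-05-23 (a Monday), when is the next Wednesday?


Current: Monday
Target: Wednesday
Days ahead: 2

Next Wednesday: 1988-05-25


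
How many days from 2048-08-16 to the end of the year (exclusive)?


Day of year: 229 of 366
Remaining = 366 - 229

137 days


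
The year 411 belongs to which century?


Century = (year - 1) // 100 + 1
= (411 - 1) // 100 + 1
= 410 // 100 + 1
= 4 + 1

5th century


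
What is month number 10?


Month 10 of 12

October


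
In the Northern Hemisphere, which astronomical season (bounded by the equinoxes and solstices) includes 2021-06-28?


Date: June 28
Astronomical Summer (approx.; exact equinox/solstice day varies by year): June 21 to September 21
June 28 falls within the Summer window

Summer


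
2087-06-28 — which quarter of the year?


Month: June (month 6)
Q1: Jan-Mar, Q2: Apr-Jun, Q3: Jul-Sep, Q4: Oct-Dec

Q2


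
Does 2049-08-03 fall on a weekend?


Anchor: Jan 1, 2049. With p = 2049 - 1 = 2048: (p + p//4 - p//100 + p//400) mod 7 = (2048 + 512 - 20 + 5) mod 7 = 2545 mod 7 = 4 -> Friday (Mon=0 ... Sun=6)
Day of year: 215; offset = 214
Weekday index = (4 + 214) mod 7 = 1 -> Tuesday
Weekend days: Saturday, Sunday

No


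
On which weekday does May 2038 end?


May 2038 has 31 days
Anchor: Jan 1, 2038. With p = 2038 - 1 = 2037: (p + p//4 - p//100 + p//400) mod 7 = (2037 + 509 - 20 + 5) mod 7 = 2531 mod 7 = 4 -> Friday (Mon=0 ... Sun=6)
Days before May (Jan-Apr): 120; May 1 index = (4 + 120) mod 7 = 5 -> Saturday
Last day offset: 31 - 1 = 30 days
Weekday index = (5 + 30) mod 7 = 0

Monday, May 31


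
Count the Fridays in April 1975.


April 1975 has 30 days
Anchor: Jan 1, 1975. With p = 1975 - 1 = 1974: (p + p//4 - p//100 + p//400) mod 7 = (1974 + 493 - 19 + 4) mod 7 = 2452 mod 7 = 2 -> Wednesday (Mon=0 ... Sun=6)
Days before April (Jan-Mar): 90; April 1 index = (2 + 90) mod 7 = 1 -> Tuesday
First Friday is April 4
Fridays: 4, 11, 18, 25

4 Fridays


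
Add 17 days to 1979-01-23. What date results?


Start: 1979-01-23, add 17 days
January 1979 has 31 days: 31 - 23 = 8 days to January 31 -> 9 left
February 1979: 9 <= 28 -> lands on February 9

Result: 1979-02-09


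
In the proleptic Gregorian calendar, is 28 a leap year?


Gregorian leap year rule: divisible by 4, but not by 100, unless also by 400.
28 is divisible by 4 but not 100 -> leap year

Yes


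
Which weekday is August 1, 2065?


Target: August 1, 2065
Anchor: Jan 1, 2065. With p = 2065 - 1 = 2064: (p + p//4 - p//100 + p//400) mod 7 = (2064 + 516 - 20 + 5) mod 7 = 2565 mod 7 = 3 -> Thursday (Mon=0 ... Sun=6)
Days before August (Jan-Jul): 212 days
Weekday index = (3 + 212) mod 7 = 5

Saturday


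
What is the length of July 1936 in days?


July 1936

31 days


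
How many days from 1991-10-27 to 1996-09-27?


From 1991-10-27 to 1996-09-27
1991-10-27: days before October = 31 + 28 + 31 + 30 + 31 + 30 + 31 + 31 + 30 = 273 (1991 is not a leap year); day of year = 273 + 27 = 300
1996-09-27: days before September = 31 + 29 + 31 + 30 + 31 + 30 + 31 + 31 = 244 (1996 is a leap year); day of year = 244 + 27 = 271
Rest of 1991: 365 - 300 = 65
Full years 1992 (366), 1993 (365), 1994 (365), 1995 (365): 1461
Total = 65 + 1461 + 271 = 1797

1797 days


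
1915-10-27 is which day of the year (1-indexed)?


Date: October 27, 1915
Days in months 1 through 9: 273
Plus 27 days in October

Day of year: 300


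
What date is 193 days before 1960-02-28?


Start: 1960-02-28, subtract 193 days
Back 28 days from February 28 reaches January 31, 1960 -> 165 left
January 1960 has 31 days -> back to December 31, 1959 -> 134 left
December 1959 has 31 days -> back to November 30, 1959 -> 103 left
November 1959 has 30 days -> back to October 31, 1959 -> 73 left
October 1959 has 31 days -> back to September 30, 1959 -> 42 left
September 1959 has 30 days -> back to August 31, 1959 -> 12 left
August 1959: 31 - 12 = 19 -> lands on August 19

Result: 1959-08-19


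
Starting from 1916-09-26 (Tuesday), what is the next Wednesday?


Current: Tuesday
Target: Wednesday
Days ahead: 1

Next Wednesday: 1916-09-27


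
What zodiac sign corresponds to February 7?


Date: February 7
Conventional tropical zodiac dates: Aquarius from January 20 onward; Pisces starts February 19
February 7 falls within the Aquarius range

Aquarius


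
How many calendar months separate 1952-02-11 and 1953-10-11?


From February 1952 to October 1953
1 year * 12 = 12 months, plus 8 months = 20

20 months


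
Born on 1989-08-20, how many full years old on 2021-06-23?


Birth: 1989-08-20
Reference: 2021-06-23
Year difference: 2021 - 1989 = 32
Birthday not yet reached in 2021, subtract 1

31 years old


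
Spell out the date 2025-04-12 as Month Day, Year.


ISO 2025-04-12 parses as year=2025, month=04, day=12
Month 4 -> April

April 12, 2025


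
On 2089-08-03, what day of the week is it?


Date: August 3, 2089
Anchor: Jan 1, 2089. With p = 2089 - 1 = 2088: (p + p//4 - p//100 + p//400) mod 7 = (2088 + 522 - 20 + 5) mod 7 = 2595 mod 7 = 5 -> Saturday (Mon=0 ... Sun=6)
Days before August (Jan-Jul): 212; offset = 212 + 3 - 1 = 214
Weekday index = (5 + 214) mod 7 = 2

Day of the week: Wednesday


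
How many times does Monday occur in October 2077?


October 2077 has 31 days
Anchor: Jan 1, 2077. With p = 2077 - 1 = 2076: (p + p//4 - p//100 + p//400) mod 7 = (2076 + 519 - 20 + 5) mod 7 = 2580 mod 7 = 4 -> Friday (Mon=0 ... Sun=6)
Days before October (Jan-Sep): 273; October 1 index = (4 + 273) mod 7 = 4 -> Friday
First Monday is October 4
Mondays: 4, 11, 18, 25

4 Mondays


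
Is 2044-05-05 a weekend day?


Anchor: Jan 1, 2044. With p = 2044 - 1 = 2043: (p + p//4 - p//100 + p//400) mod 7 = (2043 + 510 - 20 + 5) mod 7 = 2538 mod 7 = 4 -> Friday (Mon=0 ... Sun=6)
Day of year: 126; offset = 125
Weekday index = (4 + 125) mod 7 = 3 -> Thursday
Weekend days: Saturday, Sunday

No


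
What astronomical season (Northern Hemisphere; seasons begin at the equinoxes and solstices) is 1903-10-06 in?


Date: October 6
Astronomical Autumn (approx.; exact equinox/solstice day varies by year): September 22 to December 20
October 6 falls within the Autumn window

Autumn


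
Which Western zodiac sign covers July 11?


Date: July 11
Conventional tropical zodiac dates: Cancer from June 21 onward; Leo starts July 23
July 11 falls within the Cancer range

Cancer


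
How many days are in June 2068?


June 2068

30 days


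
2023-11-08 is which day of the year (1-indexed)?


Date: November 8, 2023
Days in months 1 through 10: 304
Plus 8 days in November

Day of year: 312


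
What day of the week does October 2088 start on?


Target: October 1, 2088
Anchor: Jan 1, 2088. With p = 2088 - 1 = 2087: (p + p//4 - p//100 + p//400) mod 7 = (2087 + 521 - 20 + 5) mod 7 = 2593 mod 7 = 3 -> Thursday (Mon=0 ... Sun=6)
Days before October (Jan-Sep): 274 days
Weekday index = (3 + 274) mod 7 = 4

Friday


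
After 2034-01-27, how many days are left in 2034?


Day of year: 27 of 365
Remaining = 365 - 27

338 days


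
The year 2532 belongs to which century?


Century = (year - 1) // 100 + 1
= (2532 - 1) // 100 + 1
= 2531 // 100 + 1
= 25 + 1

26th century


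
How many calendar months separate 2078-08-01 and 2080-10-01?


From August 2078 to October 2080
2 years * 12 = 24 months, plus 2 months = 26

26 months


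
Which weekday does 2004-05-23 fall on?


Date: May 23, 2004
Anchor: Jan 1, 2004. With p = 2004 - 1 = 2003: (p + p//4 - p//100 + p//400) mod 7 = (2003 + 500 - 20 + 5) mod 7 = 2488 mod 7 = 3 -> Thursday (Mon=0 ... Sun=6)
Days before May (Jan-Apr): 121; offset = 121 + 23 - 1 = 143
Weekday index = (3 + 143) mod 7 = 6

Day of the week: Sunday


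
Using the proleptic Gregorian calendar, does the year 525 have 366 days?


Gregorian leap year rule: divisible by 4, but not by 100, unless also by 400.
525 is not divisible by 4 -> not a leap year

No


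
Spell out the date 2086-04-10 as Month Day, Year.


ISO 2086-04-10 parses as year=2086, month=04, day=10
Month 4 -> April

April 10, 2086


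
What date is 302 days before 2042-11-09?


Start: 2042-11-09, subtract 302 days
Back 9 days from November 9 reaches October 31, 2042 -> 293 left
October 2042 has 31 days -> back to September 30, 2042 -> 262 left
September 2042 has 30 days -> back to August 31, 2042 -> 232 left
August 2042 has 31 days -> back to July 31, 2042 -> 201 left
July 2042 has 31 days -> back to June 30, 2042 -> 170 left
June 2042 has 30 days -> back to May 31, 2042 -> 140 left
May 2042 has 31 days -> back to April 30, 2042 -> 109 left
April 2042 has 30 days -> back to March 31, 2042 -> 79 left
March 2042 has 31 days -> back to February 28, 2042 -> 48 left
February 2042 has 28 days -> back to January 31, 2042 -> 20 left
January 2042: 31 - 20 = 11 -> lands on January 11

Result: 2042-01-11
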